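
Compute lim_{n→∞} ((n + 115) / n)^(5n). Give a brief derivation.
lim = e^575

Rewrite as (1 + 115/n)^(5n). By the standard limit (1 + x/n)^n → e^x, we have (1 + 115/n)^n → e^115, and raising to the 5th power gives e^575.
More precisely, ln[(1 + 115/n)^(5n)] = 5n · ln(1 + 115/n) = 5n · (115/n + O(1/n^2)) = 575 + O(1/n) → 575.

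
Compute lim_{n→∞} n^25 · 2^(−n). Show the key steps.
lim = 0

Exponentials with base > 1 dominate every fixed polynomial: for any fixed c, n^c / 2^n → 0 as n → ∞ (e.g. by the ratio test, or by writing 2^n = e^(n ln 2) and noting e^(n ln 2) / n^c → ∞). Hence n^25 · 2^(−n) = n^25 / 2^n → 0.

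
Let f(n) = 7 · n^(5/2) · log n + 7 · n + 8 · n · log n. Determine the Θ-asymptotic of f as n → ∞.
f(n) ∈ Θ(n^(5/2) · log n)

Compare the terms by growth order. For large n, n^a · (log n)^b dominates n^a' · (log n)^b' iff a > a', or (a = a' and b > b'). Ranking the 3 terms shows the dominant one is 7 · n^(5/2) · log n. Hence f(n) ∈ Θ(n^(5/2) · log n).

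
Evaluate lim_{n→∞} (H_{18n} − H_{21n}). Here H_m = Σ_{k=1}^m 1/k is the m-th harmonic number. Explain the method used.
lim = ln(18/21) = ln(6/7)

Euler-Maclaurin gives H_m = ln m + γ + 1/(2m) + O(1/m^2). The γ and O(1/m) terms cancel in the difference:
  H_{18n} − H_{21n} = ln(18n) − ln(21n) + O(1/n) = ln(18/21) + O(1/n).
Hence the limit is ln(18/21) = ln(6/7).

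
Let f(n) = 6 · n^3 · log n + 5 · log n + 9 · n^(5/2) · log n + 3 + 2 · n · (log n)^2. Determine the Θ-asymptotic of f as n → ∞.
f(n) ∈ Θ(n^3 · log n)

Compare the terms by growth order. For large n, n^a · (log n)^b dominates n^a' · (log n)^b' iff a > a', or (a = a' and b > b'). Ranking the 5 terms shows the dominant one is 6 · n^3 · log n. Hence f(n) ∈ Θ(n^3 · log n).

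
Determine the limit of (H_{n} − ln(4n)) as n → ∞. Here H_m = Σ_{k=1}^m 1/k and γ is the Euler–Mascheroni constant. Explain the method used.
lim = −ln 4 + γ

By Euler-Maclaurin, H_m = ln m + γ + O(1/m). So
  H_{n} − ln(4n) = ln(n) + γ − ln(4n) + O(1/n)
                       = ln(1/4) + γ + O(1/n).
Hence the limit is ln(1/4) + γ.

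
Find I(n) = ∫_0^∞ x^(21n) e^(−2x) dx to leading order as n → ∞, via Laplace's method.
I(n) ~ (sqrt(2π·21n) / 2) · (21n/(2e))^(21n)

Write the integrand as exp(21n ln x − 2x) and set f(x) = 21n ln x − 2x. Then f'(x) = 21n/x − 2 = 0 at x* = 21n/2, and f''(x*) = −21n/x*^2 = −2^2/(21n). Laplace's method (interior maximum) gives
  I(n) ~ e^(f(x*)) · sqrt(2π / |f''(x*)|)
        = exp(21n ln(21n/2) − 21n) · sqrt(2π · 21n / 2^2)
        = (21n/2)^(21n) e^(−21n) · sqrt(2π·21n) / 2
        = (sqrt(2π·21n) / 2) · (21n/(2e))^(21n).
This matches Γ(21n+1)/2^(21n+1) with Stirling applied to Γ.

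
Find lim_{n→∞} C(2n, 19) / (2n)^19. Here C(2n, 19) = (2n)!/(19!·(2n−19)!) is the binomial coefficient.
lim = 1/19! = 1/121645100408832000

With N = 2n → ∞: C(N, 19) / N^19 = [N(N−1)…(N−18)] / (19! · N^19) = (1/19!) · 1 · (1 − 1/(2n)) · … · (1 − 18/(2n)). Each factor → 1 as N → ∞, so the limit is 1/19! = 1/121645100408832000.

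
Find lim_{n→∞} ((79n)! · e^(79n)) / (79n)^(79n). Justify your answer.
lim = ∞

Stirling: (79n)! ~ sqrt(2π·79n) · (79n/e)^(79n). Hence
  (79n)! · e^(79n) / (79n)^(79n) ~ sqrt(2π·79n) = sqrt(2π·79) · sqrt(n) → ∞.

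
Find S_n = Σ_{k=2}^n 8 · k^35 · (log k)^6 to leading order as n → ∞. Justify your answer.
S_n ~ 2 · n^36 · (log n)^6 / 9

By integral comparison, S_n = ∫_1^n 8 · x^35 · (log x)^6 dx + O(n^35 · (log n)^6). For the integral, the leading term of ∫_1^n x^35 (log x)^6 dx is n^36/36 · (log n)^6 (by repeated integration by parts; each step lowers the log-exponent and produces a relatively O(1/log n) correction). Hence S_n ~ 2 · n^36 · (log n)^6 / 9.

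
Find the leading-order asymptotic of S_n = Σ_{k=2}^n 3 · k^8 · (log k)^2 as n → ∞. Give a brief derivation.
S_n ~ n^9 · (log n)^2 / 3

By integral comparison, S_n = ∫_1^n 3 · x^8 · (log x)^2 dx + O(n^8 · (log n)^2). For the integral, the leading term of ∫_1^n x^8 (log x)^2 dx is n^9/9 · (log n)^2 (by repeated integration by parts; each step lowers the log-exponent and produces a relatively O(1/log n) correction). Hence S_n ~ n^9 · (log n)^2 / 3.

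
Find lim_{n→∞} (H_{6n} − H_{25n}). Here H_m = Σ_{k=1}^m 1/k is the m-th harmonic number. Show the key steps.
lim = ln(6/25)

Euler-Maclaurin gives H_m = ln m + γ + 1/(2m) + O(1/m^2). The γ and O(1/m) terms cancel in the difference:
  H_{6n} − H_{25n} = ln(6n) − ln(25n) + O(1/n) = ln(6/25) + O(1/n).
Hence the limit is ln(6/25).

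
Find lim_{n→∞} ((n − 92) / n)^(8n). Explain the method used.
lim = e^(−736)

Rewrite as (1 − 92/n)^(8n). By the standard limit (1 + x/n)^n → e^x, we have (1 − 92/n)^n → e^(−92), and raising to the 8th power gives e^(−736).
More precisely, ln[(1 − 92/n)^(8n)] = 8n · ln(1 − 92/n) = 8n · (-92/n + O(1/n^2)) = -736 + O(1/n) → -736.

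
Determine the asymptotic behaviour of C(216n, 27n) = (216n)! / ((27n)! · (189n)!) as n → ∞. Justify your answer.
C(216n, 27n) ~ (16777216/823543)^(27n) · sqrt(4/(7π·27n))

Write N = 27n. Apply Stirling to each factorial:
  (8N)! ~ sqrt(2π·8N) · (8N/e)^(8N),
  N! ~ sqrt(2π N) · (N/e)^N,
  (7N)! ~ sqrt(2π·7N) · (7N/e)^(7N).
The exponential factors combine to (8N)^(8N) / (N^N · (7N)^(7N)) = 8^(8N)/7^(7N) = (8^8/7^7)^N = (16777216/823543)^N.
The square-root prefactors combine to sqrt(2π·8N) / (sqrt(2π N)·sqrt(2π·7N)) = sqrt(8 / (2π·7·N)) = sqrt(4/(7π·27n)).
Substituting N = 27n: C(216n, 27n) ~ (16777216/823543)^(27n) · sqrt(4/(7π·27n)).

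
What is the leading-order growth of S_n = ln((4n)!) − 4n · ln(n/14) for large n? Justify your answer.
S_n ~ 4n · (ln 56 − 1) + O(ln n)

Stirling: ln((4n)!) = 4n ln(4n) − 4n + O(ln n).
  S_n = 4n ln(4n) − 4n − 4n ln(n/14) + O(ln n)
      = 4n ln(4n) − 4n ln n + 4n ln 14 − 4n + O(ln n)
      = 4n ln 4 + 4n ln 14 − 4n + O(ln n)
      = 4n (ln 56 − 1) + O(ln n).
Numerically ln(56) − 1 ≈ 3.0254.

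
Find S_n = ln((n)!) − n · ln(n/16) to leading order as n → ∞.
S_n ~ n · (ln 16 − 1) + O(ln n)

Stirling: ln((n)!) = n ln(n) − n + O(ln n).
  S_n = n ln(n) − n − n ln(n/16) + O(ln n)
      = n ln(n) − n ln n + n ln 16 − n + O(ln n)
      = n ln 16 − n + O(ln n)
      = n (ln 16 − 1) + O(ln n).
Numerically ln(16) − 1 ≈ 1.7726.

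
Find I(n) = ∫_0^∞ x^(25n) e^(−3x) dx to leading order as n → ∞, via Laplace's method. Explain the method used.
I(n) ~ (sqrt(2π·25n) / 3) · (25n/(3e))^(25n)

Write the integrand as exp(25n ln x − 3x) and set f(x) = 25n ln x − 3x. Then f'(x) = 25n/x − 3 = 0 at x* = 25n/3, and f''(x*) = −25n/x*^2 = −3^2/(25n). Laplace's method (interior maximum) gives
  I(n) ~ e^(f(x*)) · sqrt(2π / |f''(x*)|)
        = exp(25n ln(25n/3) − 25n) · sqrt(2π · 25n / 3^2)
        = (25n/3)^(25n) e^(−25n) · sqrt(2π·25n) / 3
        = (sqrt(2π·25n) / 3) · (25n/(3e))^(25n).
This matches Γ(25n+1)/3^(25n+1) with Stirling applied to Γ.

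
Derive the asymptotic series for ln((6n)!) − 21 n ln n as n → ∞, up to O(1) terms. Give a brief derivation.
ln((6n)!) − 21 n ln n = −15 n ln n + 6(ln 6 − 1) n + (1/2) ln(2π·6n) + O(1/n)

Stirling: ln((6n)!) = 6n ln(6n) − 6n + (1/2) ln(2π·6n) + O(1/n).
Expand 6n ln(6n) = 6n (ln n + ln 6) = 6n ln n + 6n ln 6.
Subtract 21n ln n: leading term is (6 − 21) n ln n = −15 n ln n. The next term is 6n ln 6 − 6n = 6(ln 6 − 1) n. Then the (1/2) ln(2π·6n) correction.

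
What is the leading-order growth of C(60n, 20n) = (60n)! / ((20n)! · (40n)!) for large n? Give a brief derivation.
C(60n, 20n) ~ (27/4)^(20n) · sqrt(3/(4π·20n))

Write N = 20n. Apply Stirling to each factorial:
  (3N)! ~ sqrt(2π·3N) · (3N/e)^(3N),
  N! ~ sqrt(2π N) · (N/e)^N,
  (2N)! ~ sqrt(2π·2N) · (2N/e)^(2N).
The exponential factors combine to (3N)^(3N) / (N^N · (2N)^(2N)) = 3^(3N)/2^(2N) = (3^3/2^2)^N = (27/4)^N.
The square-root prefactors combine to sqrt(2π·3N) / (sqrt(2π N)·sqrt(2π·2N)) = sqrt(3 / (2π·2·N)) = sqrt(3/(4π·20n)).
Substituting N = 20n: C(60n, 20n) ~ (27/4)^(20n) · sqrt(3/(4π·20n)).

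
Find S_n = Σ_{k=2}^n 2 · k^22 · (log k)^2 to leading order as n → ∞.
S_n ~ 2 · n^23 · (log n)^2 / 23

By integral comparison, S_n = ∫_1^n 2 · x^22 · (log x)^2 dx + O(n^22 · (log n)^2). For the integral, the leading term of ∫_1^n x^22 (log x)^2 dx is n^23/23 · (log n)^2 (by repeated integration by parts; each step lowers the log-exponent and produces a relatively O(1/log n) correction). Hence S_n ~ 2 · n^23 · (log n)^2 / 23.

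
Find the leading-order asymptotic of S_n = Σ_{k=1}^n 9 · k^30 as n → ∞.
S_n ~ 9 · n^31 / 31

By integral comparison (Euler-Maclaurin), Σ_{k=1}^n 9 · k^30 = 9 · ∫_0^n x^30 dx + O(n^30) = 9 · n^31/31 + O(n^30). (Equivalently, Faulhaber's formula gives the same leading term.)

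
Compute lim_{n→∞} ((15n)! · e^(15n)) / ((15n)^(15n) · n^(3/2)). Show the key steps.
lim = 0

Stirling: (15n)! ~ sqrt(2π·15n) · (15n/e)^(15n). Hence
  (15n)! · e^(15n) / (15n)^(15n) ~ sqrt(2π·15n).
Dividing by n^(3/2): sqrt(2π·15n) / n^(3/2) = sqrt(2π·15) · n^((1−3)/2), so the expression behaves like sqrt(2π·15) · n^((1−3)/2) → 0.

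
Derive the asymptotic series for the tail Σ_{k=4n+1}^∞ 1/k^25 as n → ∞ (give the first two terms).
Σ_{k>4n} 1/k^25 = 1/(24 · (4n)^24) − 1/(2 · (4n)^25) + O(1/(4n)^26)

Compare to the integral: ∫_{4n}^∞ x^(−25) dx = [−x^(−24)/24]_{4n}^∞ = 1/((25−1)·(4n)^24). The Euler-Maclaurin correction adds −f(4n)/2 = −1/(2·(4n)^25). Euler-Maclaurin then gives
  Σ_{k>4n} 1/k^25 = ∫_{4n}^∞ dx/x^25 − 1/(2·(4n)^25) + O(1/(4n)^26).
(Equivalently this is ζ(25) − Σ_{k≤4n} 1/k^25.)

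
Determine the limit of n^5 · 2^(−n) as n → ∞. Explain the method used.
lim = 0

Exponentials with base > 1 dominate every fixed polynomial: for any fixed c, n^c / 2^n → 0 as n → ∞ (e.g. by the ratio test, or by writing 2^n = e^(n ln 2) and noting e^(n ln 2) / n^c → ∞). Hence n^5 · 2^(−n) = n^5 / 2^n → 0.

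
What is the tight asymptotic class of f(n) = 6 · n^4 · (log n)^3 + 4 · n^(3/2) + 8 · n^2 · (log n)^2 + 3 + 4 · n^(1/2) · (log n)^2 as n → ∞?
f(n) ∈ Θ(n^4 · (log n)^3)

Compare the terms by growth order. For large n, n^a · (log n)^b dominates n^a' · (log n)^b' iff a > a', or (a = a' and b > b'). Ranking the 5 terms shows the dominant one is 6 · n^4 · (log n)^3. Hence f(n) ∈ Θ(n^4 · (log n)^3).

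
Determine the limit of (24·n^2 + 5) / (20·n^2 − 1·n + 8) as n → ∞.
lim = 24/20 = 6/5

For large n the leading n^2 terms dominate both numerator and denominator. Dividing top and bottom by n^2, every other term tends to 0, leaving 24/20 = 6/5.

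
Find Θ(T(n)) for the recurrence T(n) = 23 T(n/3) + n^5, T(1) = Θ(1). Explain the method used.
T(n) = Θ(n^5)

log_3 23 ≈ 2.854. f(n) = n^5 dominates n^(log_3 23) since 5 > 2.854, and the regularity condition a·f(n/b) = 23·(n/3)^5 = (23/243)·n^5 ≤ c·f(n) holds with c = 23/243 ≈ 0.0947 < 1. So this is Case 3: T(n) = Θ(f(n)) = Θ(n^5).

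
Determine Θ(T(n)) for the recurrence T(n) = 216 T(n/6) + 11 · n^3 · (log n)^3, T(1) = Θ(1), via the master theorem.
T(n) = Θ(n^3 · (log n)^4)

Here log_6 216 = 3 and f(n) = 11 · n^3 · (log n)^3 = Θ(n^(log_6 216) · (log n)^3). This is the extended Case 2 of the master theorem (f matches the critical exponent up to log factors), giving T(n) = Θ(n^(log_6 216) · (log n)^(3+1)) = Θ(n^3 · (log n)^4).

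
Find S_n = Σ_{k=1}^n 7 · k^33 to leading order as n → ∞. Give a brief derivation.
S_n ~ 7 · n^34 / 34

By integral comparison (Euler-Maclaurin), Σ_{k=1}^n 7 · k^33 = 7 · ∫_0^n x^33 dx + O(n^33) = 7 · n^34/34 + O(n^33). (Equivalently, Faulhaber's formula gives the same leading term.)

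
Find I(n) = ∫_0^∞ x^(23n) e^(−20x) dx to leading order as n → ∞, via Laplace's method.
I(n) ~ (sqrt(2π·23n) / 20) · (23n/(20e))^(23n)

Write the integrand as exp(23n ln x − 20x) and set f(x) = 23n ln x − 20x. Then f'(x) = 23n/x − 20 = 0 at x* = 23n/20, and f''(x*) = −23n/x*^2 = −20^2/(23n). Laplace's method (interior maximum) gives
  I(n) ~ e^(f(x*)) · sqrt(2π / |f''(x*)|)
        = exp(23n ln(23n/20) − 23n) · sqrt(2π · 23n / 20^2)
        = (23n/20)^(23n) e^(−23n) · sqrt(2π·23n) / 20
        = (sqrt(2π·23n) / 20) · (23n/(20e))^(23n).
This matches Γ(23n+1)/20^(23n+1) with Stirling applied to Γ.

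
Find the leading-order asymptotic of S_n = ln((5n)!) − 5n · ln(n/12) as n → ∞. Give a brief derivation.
S_n ~ 5n · (ln 60 − 1) + O(ln n)

Stirling: ln((5n)!) = 5n ln(5n) − 5n + O(ln n).
  S_n = 5n ln(5n) − 5n − 5n ln(n/12) + O(ln n)
      = 5n ln(5n) − 5n ln n + 5n ln 12 − 5n + O(ln n)
      = 5n ln 5 + 5n ln 12 − 5n + O(ln n)
      = 5n (ln 60 − 1) + O(ln n).
Numerically ln(60) − 1 ≈ 3.0943.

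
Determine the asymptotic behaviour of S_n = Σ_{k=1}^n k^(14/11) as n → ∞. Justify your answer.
S_n ~ (11/25) · n^(25/11)

Integral comparison: Σ_{k=1}^n k^(14/11) = ∫_0^n x^(14/11) dx + O(n^(14/11)). The integral is n^(1 + 14/11) / (1 + 14/11) = n^((14+11)/11) / ((14+11)/11) = (11/25) · n^(25/11).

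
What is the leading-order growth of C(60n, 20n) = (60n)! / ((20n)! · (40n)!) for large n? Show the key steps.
C(60n, 20n) ~ (27/4)^(20n) · sqrt(3/(4π·20n))

Write N = 20n. Apply Stirling to each factorial:
  (3N)! ~ sqrt(2π·3N) · (3N/e)^(3N),
  N! ~ sqrt(2π N) · (N/e)^N,
  (2N)! ~ sqrt(2π·2N) · (2N/e)^(2N).
The exponential factors combine to (3N)^(3N) / (N^N · (2N)^(2N)) = 3^(3N)/2^(2N) = (3^3/2^2)^N = (27/4)^N.
The square-root prefactors combine to sqrt(2π·3N) / (sqrt(2π N)·sqrt(2π·2N)) = sqrt(3 / (2π·2·N)) = sqrt(3/(4π·20n)).
Substituting N = 20n: C(60n, 20n) ~ (27/4)^(20n) · sqrt(3/(4π·20n)).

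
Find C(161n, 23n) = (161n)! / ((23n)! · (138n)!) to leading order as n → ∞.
C(161n, 23n) ~ (823543/46656)^(23n) · sqrt(7/(12π·23n))

Write N = 23n. Apply Stirling to each factorial:
  (7N)! ~ sqrt(2π·7N) · (7N/e)^(7N),
  N! ~ sqrt(2π N) · (N/e)^N,
  (6N)! ~ sqrt(2π·6N) · (6N/e)^(6N).
The exponential factors combine to (7N)^(7N) / (N^N · (6N)^(6N)) = 7^(7N)/6^(6N) = (7^7/6^6)^N = (823543/46656)^N.
The square-root prefactors combine to sqrt(2π·7N) / (sqrt(2π N)·sqrt(2π·6N)) = sqrt(7 / (2π·6·N)) = sqrt(7/(12π·23n)).
Substituting N = 23n: C(161n, 23n) ~ (823543/46656)^(23n) · sqrt(7/(12π·23n)).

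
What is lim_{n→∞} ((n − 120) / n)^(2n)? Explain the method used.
lim = e^(−240)

Rewrite as (1 − 120/n)^(2n). By the standard limit (1 + x/n)^n → e^x, we have (1 − 120/n)^n → e^(−120), and raising to the 2nd power gives e^(−240).
More precisely, ln[(1 − 120/n)^(2n)] = 2n · ln(1 − 120/n) = 2n · (-120/n + O(1/n^2)) = -240 + O(1/n) → -240.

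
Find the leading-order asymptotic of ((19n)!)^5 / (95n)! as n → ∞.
((19n)!)^5/(95n)! ~ ((2π·19n)^(4/2) / sqrt(5)) · 5^(−5·19n)  →  0

Write N = 19n. Stirling: N! ~ sqrt(2π N)(N/e)^N and (5N)! ~ sqrt(2π·5N)·(5N/e)^(5N).
  (N!)^5/(5N)! ~ (2π N)^(5/2) (N/e)^(5N) / [sqrt(2π·5N) (5N/e)^(5N)]
     = (2π N)^(5/2) / sqrt(2π·5N) · (N/(5N))^(5N)
     = (2π N)^((5−1)/2) / sqrt(5) · 5^(−5N).
Since 5^5 > 1, the factor 5^(−5N) decays exponentially, so the ratio → 0. Substituting N = 19n gives the stated form.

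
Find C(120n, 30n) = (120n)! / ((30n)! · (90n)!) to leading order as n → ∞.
C(120n, 30n) ~ (256/27)^(30n) · sqrt(2/(3π·30n))

Write N = 30n. Apply Stirling to each factorial:
  (4N)! ~ sqrt(2π·4N) · (4N/e)^(4N),
  N! ~ sqrt(2π N) · (N/e)^N,
  (3N)! ~ sqrt(2π·3N) · (3N/e)^(3N).
The exponential factors combine to (4N)^(4N) / (N^N · (3N)^(3N)) = 4^(4N)/3^(3N) = (4^4/3^3)^N = (256/27)^N.
The square-root prefactors combine to sqrt(2π·4N) / (sqrt(2π N)·sqrt(2π·3N)) = sqrt(4 / (2π·3·N)) = sqrt(2/(3π·30n)).
Substituting N = 30n: C(120n, 30n) ~ (256/27)^(30n) · sqrt(2/(3π·30n)).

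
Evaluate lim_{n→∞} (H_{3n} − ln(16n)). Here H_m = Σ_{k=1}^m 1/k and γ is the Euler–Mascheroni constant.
lim = ln(3/16) + γ

By Euler-Maclaurin, H_m = ln m + γ + O(1/m). So
  H_{3n} − ln(16n) = ln(3n) + γ − ln(16n) + O(1/n)
                       = ln(3/16) + γ + O(1/n).
Hence the limit is ln(3/16) + γ.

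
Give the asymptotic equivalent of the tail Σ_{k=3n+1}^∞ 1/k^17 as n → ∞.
Σ_{k>3n} 1/k^17 ~ 1/(16 · (3n)^16)

Compare to the integral: ∫_{3n}^∞ x^(−17) dx = [−x^(−16)/16]_{3n}^∞ = 1/((17−1)·(3n)^16). Euler-Maclaurin then gives
  Σ_{k>3n} 1/k^17 = ∫_{3n}^∞ dx/x^17 − 1/(2·(3n)^17) + O(1/(3n)^18).
(Equivalently this is ζ(17) − Σ_{k≤3n} 1/k^17.)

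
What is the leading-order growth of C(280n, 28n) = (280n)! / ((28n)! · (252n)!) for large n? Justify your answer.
C(280n, 28n) ~ (10000000000/387420489)^(28n) · sqrt(5/(9π·28n))

Write N = 28n. Apply Stirling to each factorial:
  (10N)! ~ sqrt(2π·10N) · (10N/e)^(10N),
  N! ~ sqrt(2π N) · (N/e)^N,
  (9N)! ~ sqrt(2π·9N) · (9N/e)^(9N).
The exponential factors combine to (10N)^(10N) / (N^N · (9N)^(9N)) = 10^(10N)/9^(9N) = (10^10/9^9)^N = (10000000000/387420489)^N.
The square-root prefactors combine to sqrt(2π·10N) / (sqrt(2π N)·sqrt(2π·9N)) = sqrt(10 / (2π·9·N)) = sqrt(5/(9π·28n)).
Substituting N = 28n: C(280n, 28n) ~ (10000000000/387420489)^(28n) · sqrt(5/(9π·28n)).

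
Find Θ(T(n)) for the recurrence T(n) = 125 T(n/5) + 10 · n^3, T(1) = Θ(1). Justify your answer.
T(n) = Θ(n^3 log n)

log_5 125 = 3, and f(n) = 10 · n^3 = Θ(n^(log_5 125)). This is Case 2 of the master theorem: T(n) = Θ(f(n) · log n) = Θ(n^3 log n).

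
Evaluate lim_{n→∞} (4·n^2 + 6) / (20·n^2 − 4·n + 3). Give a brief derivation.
lim = 4/20 = 1/5

For large n the leading n^2 terms dominate both numerator and denominator. Dividing top and bottom by n^2, every other term tends to 0, leaving 4/20 = 1/5.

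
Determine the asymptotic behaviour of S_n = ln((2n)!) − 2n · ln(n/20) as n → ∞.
S_n ~ 2n · (ln 40 − 1) + O(ln n)

Stirling: ln((2n)!) = 2n ln(2n) − 2n + O(ln n).
  S_n = 2n ln(2n) − 2n − 2n ln(n/20) + O(ln n)
      = 2n ln(2n) − 2n ln n + 2n ln 20 − 2n + O(ln n)
      = 2n ln 2 + 2n ln 20 − 2n + O(ln n)
      = 2n (ln 40 − 1) + O(ln n).
Numerically ln(40) − 1 ≈ 2.6889.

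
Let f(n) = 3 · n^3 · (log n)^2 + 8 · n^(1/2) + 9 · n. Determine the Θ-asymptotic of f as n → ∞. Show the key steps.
f(n) ∈ Θ(n^3 · (log n)^2)

Compare the terms by growth order. For large n, n^a · (log n)^b dominates n^a' · (log n)^b' iff a > a', or (a = a' and b > b'). Ranking the 3 terms shows the dominant one is 3 · n^3 · (log n)^2. Hence f(n) ∈ Θ(n^3 · (log n)^2).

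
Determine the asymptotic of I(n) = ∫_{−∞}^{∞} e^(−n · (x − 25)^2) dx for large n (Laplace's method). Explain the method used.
I(n) = sqrt(π/n)

Here φ(x) = (x − 25)^2 has its unique minimum at x* = 25 with φ(x*) = 0 and φ''(x*) = 2. Laplace's method gives
  I(n) ~ e^(−n φ(x*)) · sqrt(2π / (n · φ''(x*))) = sqrt(2π / (2n)) = sqrt(π/n).
This is exact: substituting u = (x − 25)·sqrt(n) gives I(n) = (1/sqrt(n)) ∫_{−∞}^{∞} e^(−u^2) du = sqrt(π/n).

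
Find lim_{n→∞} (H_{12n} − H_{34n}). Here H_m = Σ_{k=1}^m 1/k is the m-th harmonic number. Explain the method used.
lim = ln(12/34) = ln(6/17)

Euler-Maclaurin gives H_m = ln m + γ + 1/(2m) + O(1/m^2). The γ and O(1/m) terms cancel in the difference:
  H_{12n} − H_{34n} = ln(12n) − ln(34n) + O(1/n) = ln(12/34) + O(1/n).
Hence the limit is ln(12/34) = ln(6/17).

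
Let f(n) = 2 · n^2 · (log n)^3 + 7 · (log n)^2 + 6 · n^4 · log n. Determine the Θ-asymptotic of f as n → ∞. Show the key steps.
f(n) ∈ Θ(n^4 · log n)

Compare the terms by growth order. For large n, n^a · (log n)^b dominates n^a' · (log n)^b' iff a > a', or (a = a' and b > b'). Ranking the 3 terms shows the dominant one is 6 · n^4 · log n. Hence f(n) ∈ Θ(n^4 · log n).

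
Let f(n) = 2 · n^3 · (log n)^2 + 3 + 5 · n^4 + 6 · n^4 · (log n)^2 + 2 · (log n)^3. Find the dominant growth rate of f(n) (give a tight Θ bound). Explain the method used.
f(n) ∈ Θ(n^4 · (log n)^2)

Compare the terms by growth order. For large n, n^a · (log n)^b dominates n^a' · (log n)^b' iff a > a', or (a = a' and b > b'). Ranking the 5 terms shows the dominant one is 6 · n^4 · (log n)^2. Hence f(n) ∈ Θ(n^4 · (log n)^2).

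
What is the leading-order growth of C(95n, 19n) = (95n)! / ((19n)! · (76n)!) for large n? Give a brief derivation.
C(95n, 19n) ~ (3125/256)^(19n) · sqrt(5/(8π·19n))

Write N = 19n. Apply Stirling to each factorial:
  (5N)! ~ sqrt(2π·5N) · (5N/e)^(5N),
  N! ~ sqrt(2π N) · (N/e)^N,
  (4N)! ~ sqrt(2π·4N) · (4N/e)^(4N).
The exponential factors combine to (5N)^(5N) / (N^N · (4N)^(4N)) = 5^(5N)/4^(4N) = (5^5/4^4)^N = (3125/256)^N.
The square-root prefactors combine to sqrt(2π·5N) / (sqrt(2π N)·sqrt(2π·4N)) = sqrt(5 / (2π·4·N)) = sqrt(5/(8π·19n)).
Substituting N = 19n: C(95n, 19n) ~ (3125/256)^(19n) · sqrt(5/(8π·19n)).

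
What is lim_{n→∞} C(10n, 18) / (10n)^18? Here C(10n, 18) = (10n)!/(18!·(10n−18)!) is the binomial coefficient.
lim = 1/18! = 1/6402373705728000

With N = 10n → ∞: C(N, 18) / N^18 = [N(N−1)…(N−17)] / (18! · N^18) = (1/18!) · 1 · (1 − 1/(10n)) · … · (1 − 17/(10n)). Each factor → 1 as N → ∞, so the limit is 1/18! = 1/6402373705728000.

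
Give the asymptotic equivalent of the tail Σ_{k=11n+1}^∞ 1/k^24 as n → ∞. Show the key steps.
Σ_{k>11n} 1/k^24 ~ 1/(23 · (11n)^23)

Compare to the integral: ∫_{11n}^∞ x^(−24) dx = [−x^(−23)/23]_{11n}^∞ = 1/((24−1)·(11n)^23). Euler-Maclaurin then gives
  Σ_{k>11n} 1/k^24 = ∫_{11n}^∞ dx/x^24 − 1/(2·(11n)^24) + O(1/(11n)^25).
(Equivalently this is ζ(24) − Σ_{k≤11n} 1/k^24.)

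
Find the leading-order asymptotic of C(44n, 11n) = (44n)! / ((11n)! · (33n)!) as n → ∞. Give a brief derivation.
C(44n, 11n) ~ (256/27)^(11n) · sqrt(2/(3π·11n))

Write N = 11n. Apply Stirling to each factorial:
  (4N)! ~ sqrt(2π·4N) · (4N/e)^(4N),
  N! ~ sqrt(2π N) · (N/e)^N,
  (3N)! ~ sqrt(2π·3N) · (3N/e)^(3N).
The exponential factors combine to (4N)^(4N) / (N^N · (3N)^(3N)) = 4^(4N)/3^(3N) = (4^4/3^3)^N = (256/27)^N.
The square-root prefactors combine to sqrt(2π·4N) / (sqrt(2π N)·sqrt(2π·3N)) = sqrt(4 / (2π·3·N)) = sqrt(2/(3π·11n)).
Substituting N = 11n: C(44n, 11n) ~ (256/27)^(11n) · sqrt(2/(3π·11n)).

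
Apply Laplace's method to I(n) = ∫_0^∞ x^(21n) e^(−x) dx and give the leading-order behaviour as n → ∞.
I(n) ~ sqrt(2π·21n) · (21n/e)^(21n)

Write the integrand as exp(21n ln x − x) and set f(x) = 21n ln x − x. Then f'(x) = 21n/x − 1 = 0 at x* = 21n, and f''(x*) = −21n/x*^2 = −1/(21n). Laplace's method (interior maximum) gives
  I(n) ~ e^(f(x*)) · sqrt(2π / |f''(x*)|)
        = exp(21n ln(21n) − 21n) · sqrt(2π · 21n)
        = (21n)^(21n) e^(−21n) · sqrt(2π·21n)
        = sqrt(2π·21n) · (21n/e)^(21n).
This matches Γ(21n+1) with Stirling applied to Γ.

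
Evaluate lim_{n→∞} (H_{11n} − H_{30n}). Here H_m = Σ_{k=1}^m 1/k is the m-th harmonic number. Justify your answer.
lim = ln(11/30)

Euler-Maclaurin gives H_m = ln m + γ + 1/(2m) + O(1/m^2). The γ and O(1/m) terms cancel in the difference:
  H_{11n} − H_{30n} = ln(11n) − ln(30n) + O(1/n) = ln(11/30) + O(1/n).
Hence the limit is ln(11/30).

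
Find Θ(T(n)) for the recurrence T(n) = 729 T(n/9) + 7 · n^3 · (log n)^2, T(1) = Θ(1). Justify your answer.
T(n) = Θ(n^3 · (log n)^3)

Here log_9 729 = 3 and f(n) = 7 · n^3 · (log n)^2 = Θ(n^(log_9 729) · (log n)^2). This is the extended Case 2 of the master theorem (f matches the critical exponent up to log factors), giving T(n) = Θ(n^(log_9 729) · (log n)^(2+1)) = Θ(n^3 · (log n)^3).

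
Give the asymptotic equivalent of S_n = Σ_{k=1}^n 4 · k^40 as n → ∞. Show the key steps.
S_n ~ 4 · n^41 / 41

By integral comparison (Euler-Maclaurin), Σ_{k=1}^n 4 · k^40 = 4 · ∫_0^n x^40 dx + O(n^40) = 4 · n^41/41 + O(n^40). (Equivalently, Faulhaber's formula gives the same leading term.)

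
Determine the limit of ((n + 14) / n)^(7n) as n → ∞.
lim = e^98

Rewrite as (1 + 14/n)^(7n). By the standard limit (1 + x/n)^n → e^x, we have (1 + 14/n)^n → e^14, and raising to the 7th power gives e^98.
More precisely, ln[(1 + 14/n)^(7n)] = 7n · ln(1 + 14/n) = 7n · (14/n + O(1/n^2)) = 98 + O(1/n) → 98.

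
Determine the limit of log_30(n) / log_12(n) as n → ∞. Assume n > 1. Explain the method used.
lim = ln(12) / ln(30) = log_30(12)

Change of base: log_30(n) = ln n / ln 30 and log_12(n) = ln n / ln 12. The ratio is (ln n / ln 30) · (ln 12 / ln n) = ln 12 / ln 30, a constant independent of n. So the limit is ln 12 / ln 30 = log_30(12).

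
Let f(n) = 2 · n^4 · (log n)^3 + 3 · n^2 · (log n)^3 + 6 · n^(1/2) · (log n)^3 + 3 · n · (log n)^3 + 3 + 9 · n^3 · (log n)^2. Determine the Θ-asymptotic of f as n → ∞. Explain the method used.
f(n) ∈ Θ(n^4 · (log n)^3)

Compare the terms by growth order. For large n, n^a · (log n)^b dominates n^a' · (log n)^b' iff a > a', or (a = a' and b > b'). Ranking the 6 terms shows the dominant one is 2 · n^4 · (log n)^3. Hence f(n) ∈ Θ(n^4 · (log n)^3).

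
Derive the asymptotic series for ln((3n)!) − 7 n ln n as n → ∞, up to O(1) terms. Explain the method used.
ln((3n)!) − 7 n ln n = −4 n ln n + 3(ln 3 − 1) n + (1/2) ln(2π·3n) + O(1/n)

Stirling: ln((3n)!) = 3n ln(3n) − 3n + (1/2) ln(2π·3n) + O(1/n).
Expand 3n ln(3n) = 3n (ln n + ln 3) = 3n ln n + 3n ln 3.
Subtract 7n ln n: leading term is (3 − 7) n ln n = −4 n ln n. The next term is 3n ln 3 − 3n = 3(ln 3 − 1) n. Then the (1/2) ln(2π·3n) correction.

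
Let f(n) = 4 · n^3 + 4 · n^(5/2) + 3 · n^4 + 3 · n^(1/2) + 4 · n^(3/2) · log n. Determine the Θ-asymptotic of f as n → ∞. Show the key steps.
f(n) ∈ Θ(n^4)

Compare the terms by growth order. For large n, n^a · (log n)^b dominates n^a' · (log n)^b' iff a > a', or (a = a' and b > b'). Ranking the 5 terms shows the dominant one is 3 · n^4. Hence f(n) ∈ Θ(n^4).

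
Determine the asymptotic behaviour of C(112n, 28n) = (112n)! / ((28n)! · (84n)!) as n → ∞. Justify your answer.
C(112n, 28n) ~ (256/27)^(28n) · sqrt(2/(3π·28n))

Write N = 28n. Apply Stirling to each factorial:
  (4N)! ~ sqrt(2π·4N) · (4N/e)^(4N),
  N! ~ sqrt(2π N) · (N/e)^N,
  (3N)! ~ sqrt(2π·3N) · (3N/e)^(3N).
The exponential factors combine to (4N)^(4N) / (N^N · (3N)^(3N)) = 4^(4N)/3^(3N) = (4^4/3^3)^N = (256/27)^N.
The square-root prefactors combine to sqrt(2π·4N) / (sqrt(2π N)·sqrt(2π·3N)) = sqrt(4 / (2π·3·N)) = sqrt(2/(3π·28n)).
Substituting N = 28n: C(112n, 28n) ~ (256/27)^(28n) · sqrt(2/(3π·28n)).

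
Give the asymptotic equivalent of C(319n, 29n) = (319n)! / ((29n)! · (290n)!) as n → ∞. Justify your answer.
C(319n, 29n) ~ (285311670611/10000000000)^(29n) · sqrt(11/(20π·29n))

Write N = 29n. Apply Stirling to each factorial:
  (11N)! ~ sqrt(2π·11N) · (11N/e)^(11N),
  N! ~ sqrt(2π N) · (N/e)^N,
  (10N)! ~ sqrt(2π·10N) · (10N/e)^(10N).
The exponential factors combine to (11N)^(11N) / (N^N · (10N)^(10N)) = 11^(11N)/10^(10N) = (11^11/10^10)^N = (285311670611/10000000000)^N.
The square-root prefactors combine to sqrt(2π·11N) / (sqrt(2π N)·sqrt(2π·10N)) = sqrt(11 / (2π·10·N)) = sqrt(11/(20π·29n)).
Substituting N = 29n: C(319n, 29n) ~ (285311670611/10000000000)^(29n) · sqrt(11/(20π·29n)).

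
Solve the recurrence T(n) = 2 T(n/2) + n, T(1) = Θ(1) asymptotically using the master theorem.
T(n) = Θ(n log n)

log_2 2 = 1, and f(n) = n = Θ(n^(log_2 2)). This is Case 2 of the master theorem: T(n) = Θ(f(n) · log n) = Θ(n log n).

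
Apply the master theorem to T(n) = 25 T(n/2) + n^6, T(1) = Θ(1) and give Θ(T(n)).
T(n) = Θ(n^6)

log_2 25 ≈ 4.644. f(n) = n^6 dominates n^(log_2 25) since 6 > 4.644, and the regularity condition a·f(n/b) = 25·(n/2)^6 = (25/64)·n^6 ≤ c·f(n) holds with c = 25/64 ≈ 0.391 < 1. So this is Case 3: T(n) = Θ(f(n)) = Θ(n^6).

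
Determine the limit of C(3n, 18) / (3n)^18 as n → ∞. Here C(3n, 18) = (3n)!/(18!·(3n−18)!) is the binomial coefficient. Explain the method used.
lim = 1/18! = 1/6402373705728000

With N = 3n → ∞: C(N, 18) / N^18 = [N(N−1)…(N−17)] / (18! · N^18) = (1/18!) · 1 · (1 − 1/(3n)) · … · (1 − 17/(3n)). Each factor → 1 as N → ∞, so the limit is 1/18! = 1/6402373705728000.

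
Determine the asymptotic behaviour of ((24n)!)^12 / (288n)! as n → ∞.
((24n)!)^12/(288n)! ~ ((2π·24n)^(11/2) / sqrt(12)) · 12^(−12·24n)  →  0

Write N = 24n. Stirling: N! ~ sqrt(2π N)(N/e)^N and (12N)! ~ sqrt(2π·12N)·(12N/e)^(12N).
  (N!)^12/(12N)! ~ (2π N)^(12/2) (N/e)^(12N) / [sqrt(2π·12N) (12N/e)^(12N)]
     = (2π N)^(12/2) / sqrt(2π·12N) · (N/(12N))^(12N)
     = (2π N)^((12−1)/2) / sqrt(12) · 12^(−12N).
Since 12^12 > 1, the factor 12^(−12N) decays exponentially, so the ratio → 0. Substituting N = 24n gives the stated form.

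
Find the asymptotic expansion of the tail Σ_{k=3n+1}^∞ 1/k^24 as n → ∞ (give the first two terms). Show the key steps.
Σ_{k>3n} 1/k^24 = 1/(23 · (3n)^23) − 1/(2 · (3n)^24) + O(1/(3n)^25)

Compare to the integral: ∫_{3n}^∞ x^(−24) dx = [−x^(−23)/23]_{3n}^∞ = 1/((24−1)·(3n)^23). The Euler-Maclaurin correction adds −f(3n)/2 = −1/(2·(3n)^24). Euler-Maclaurin then gives
  Σ_{k>3n} 1/k^24 = ∫_{3n}^∞ dx/x^24 − 1/(2·(3n)^24) + O(1/(3n)^25).
(Equivalently this is ζ(24) − Σ_{k≤3n} 1/k^24.)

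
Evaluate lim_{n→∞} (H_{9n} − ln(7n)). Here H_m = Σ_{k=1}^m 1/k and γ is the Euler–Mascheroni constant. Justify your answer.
lim = ln(9/7) + γ

By Euler-Maclaurin, H_m = ln m + γ + O(1/m). So
  H_{9n} − ln(7n) = ln(9n) + γ − ln(7n) + O(1/n)
                       = ln(9/7) + γ + O(1/n).
Hence the limit is ln(9/7) + γ.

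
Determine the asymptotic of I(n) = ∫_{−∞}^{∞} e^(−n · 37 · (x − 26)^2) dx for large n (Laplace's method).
I(n) = sqrt(π/(37n))

Here φ(x) = 37 · (x − 26)^2 has its unique minimum at x* = 26 with φ(x*) = 0 and φ''(x*) = 74. Laplace's method gives
  I(n) ~ e^(−n φ(x*)) · sqrt(2π / (n · φ''(x*))) = sqrt(2π / (74n)) = sqrt(π/(37n)).
This is exact: substituting u = (x − 26)·sqrt(37n) gives I(n) = (1/sqrt(37n)) ∫_{−∞}^{∞} e^(−u^2) du = sqrt(π/(37n)).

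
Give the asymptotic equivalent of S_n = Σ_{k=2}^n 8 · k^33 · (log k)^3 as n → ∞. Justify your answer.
S_n ~ 4 · n^34 · (log n)^3 / 17

By integral comparison, S_n = ∫_1^n 8 · x^33 · (log x)^3 dx + O(n^33 · (log n)^3). For the integral, the leading term of ∫_1^n x^33 (log x)^3 dx is n^34/34 · (log n)^3 (by repeated integration by parts; each step lowers the log-exponent and produces a relatively O(1/log n) correction). Hence S_n ~ 4 · n^34 · (log n)^3 / 17.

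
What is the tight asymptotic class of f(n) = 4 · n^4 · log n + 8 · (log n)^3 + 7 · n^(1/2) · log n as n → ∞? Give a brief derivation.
f(n) ∈ Θ(n^4 · log n)

Compare the terms by growth order. For large n, n^a · (log n)^b dominates n^a' · (log n)^b' iff a > a', or (a = a' and b > b'). Ranking the 3 terms shows the dominant one is 4 · n^4 · log n. Hence f(n) ∈ Θ(n^4 · log n).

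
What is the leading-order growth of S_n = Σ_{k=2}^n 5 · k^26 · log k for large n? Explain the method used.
S_n ~ 5 · n^27 log n / 27 − 5 · n^27 / 729

By integral comparison, S_n = ∫_1^n 5 · x^26 · log x dx + O(n^26 · log n). For the integral, ∫ x^26 log x dx = n^27 log n / 27 − n^27/729 (integration by parts). Hence S_n ~ 5 · n^27 log n / 27 − 5 · n^27 / 729.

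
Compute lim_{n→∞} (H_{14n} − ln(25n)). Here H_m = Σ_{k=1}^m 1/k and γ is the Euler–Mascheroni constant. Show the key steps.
lim = ln(14/25) + γ

By Euler-Maclaurin, H_m = ln m + γ + O(1/m). So
  H_{14n} − ln(25n) = ln(14n) + γ − ln(25n) + O(1/n)
                       = ln(14/25) + γ + O(1/n).
Hence the limit is ln(14/25) + γ.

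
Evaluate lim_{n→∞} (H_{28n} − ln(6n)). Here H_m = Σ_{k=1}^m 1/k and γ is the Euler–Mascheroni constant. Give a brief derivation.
lim = ln(14/3) + γ

By Euler-Maclaurin, H_m = ln m + γ + O(1/m). So
  H_{28n} − ln(6n) = ln(28n) + γ − ln(6n) + O(1/n)
                       = ln(28/6) + γ + O(1/n).
Hence the limit is ln(28/6) + γ (= ln(14/3)).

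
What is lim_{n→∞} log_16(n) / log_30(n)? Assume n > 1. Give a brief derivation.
lim = ln(30) / ln(16) = log_16(30)

Change of base: log_16(n) = ln n / ln 16 and log_30(n) = ln n / ln 30. The ratio is (ln n / ln 16) · (ln 30 / ln n) = ln 30 / ln 16, a constant independent of n. So the limit is ln 30 / ln 16 = log_16(30).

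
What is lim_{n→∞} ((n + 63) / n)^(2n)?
lim = e^126

Rewrite as (1 + 63/n)^(2n). By the standard limit (1 + x/n)^n → e^x, we have (1 + 63/n)^n → e^63, and raising to the 2nd power gives e^126.
More precisely, ln[(1 + 63/n)^(2n)] = 2n · ln(1 + 63/n) = 2n · (63/n + O(1/n^2)) = 126 + O(1/n) → 126.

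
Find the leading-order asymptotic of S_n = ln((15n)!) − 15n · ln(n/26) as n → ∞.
S_n ~ 15n · (ln 390 − 1) + O(ln n)

Stirling: ln((15n)!) = 15n ln(15n) − 15n + O(ln n).
  S_n = 15n ln(15n) − 15n − 15n ln(n/26) + O(ln n)
      = 15n ln(15n) − 15n ln n + 15n ln 26 − 15n + O(ln n)
      = 15n ln 15 + 15n ln 26 − 15n + O(ln n)
      = 15n (ln 390 − 1) + O(ln n).
Numerically ln(390) − 1 ≈ 4.9661.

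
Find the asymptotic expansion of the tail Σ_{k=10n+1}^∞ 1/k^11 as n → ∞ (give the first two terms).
Σ_{k>10n} 1/k^11 = 1/(10 · (10n)^10) − 1/(2 · (10n)^11) + O(1/(10n)^12)

Compare to the integral: ∫_{10n}^∞ x^(−11) dx = [−x^(−10)/10]_{10n}^∞ = 1/((11−1)·(10n)^10). The Euler-Maclaurin correction adds −f(10n)/2 = −1/(2·(10n)^11). Euler-Maclaurin then gives
  Σ_{k>10n} 1/k^11 = ∫_{10n}^∞ dx/x^11 − 1/(2·(10n)^11) + O(1/(10n)^12).
(Equivalently this is ζ(11) − Σ_{k≤10n} 1/k^11.)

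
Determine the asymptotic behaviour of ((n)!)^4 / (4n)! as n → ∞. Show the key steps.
((n)!)^4/(4n)! ~ ((2π·n)^(3/2) / 2) · 4^(−4·n)  →  0

Write N = n. Stirling: N! ~ sqrt(2π N)(N/e)^N and (4N)! ~ sqrt(2π·4N)·(4N/e)^(4N).
  (N!)^4/(4N)! ~ (2π N)^(4/2) (N/e)^(4N) / [sqrt(2π·4N) (4N/e)^(4N)]
     = (2π N)^(4/2) / sqrt(2π·4N) · (N/(4N))^(4N)
     = (2π N)^((4−1)/2) / 2 · 4^(−4N).
Since 4^4 > 1, the factor 4^(−4N) decays exponentially, so the ratio → 0. Substituting N = n gives the stated form.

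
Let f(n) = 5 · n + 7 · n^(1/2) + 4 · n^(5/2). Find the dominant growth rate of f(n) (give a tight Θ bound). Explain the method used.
f(n) ∈ Θ(n^(5/2))

Compare the terms by growth order. For large n, n^a · (log n)^b dominates n^a' · (log n)^b' iff a > a', or (a = a' and b > b'). Ranking the 3 terms shows the dominant one is 4 · n^(5/2). Hence f(n) ∈ Θ(n^(5/2)).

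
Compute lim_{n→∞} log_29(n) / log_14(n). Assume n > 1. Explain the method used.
lim = ln(14) / ln(29) = log_29(14)

Change of base: log_29(n) = ln n / ln 29 and log_14(n) = ln n / ln 14. The ratio is (ln n / ln 29) · (ln 14 / ln n) = ln 14 / ln 29, a constant independent of n. So the limit is ln 14 / ln 29 = log_29(14).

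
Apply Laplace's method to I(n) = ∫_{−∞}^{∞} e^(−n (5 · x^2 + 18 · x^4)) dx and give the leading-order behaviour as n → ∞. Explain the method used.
I(n) ~ sqrt(π/(5n))

φ(x) = 5 · x^2 + 18 · x^4 has its unique global minimum at x* = 0 (since φ'(x) = 10x + 72x^3 = 0 only at x = 0 for real x with both coefficients positive, and φ → ∞ as |x| → ∞). At x* = 0, φ(0) = 0 and φ''(0) = 10. Laplace's method then gives
  I(n) ~ sqrt(2π / (n · φ''(0))) · e^(−n φ(0)) = sqrt(2π / (10n)) = sqrt(π/(5n)).
The 18 · x^4 term contributes only at subleading order (an O(1/n) relative correction).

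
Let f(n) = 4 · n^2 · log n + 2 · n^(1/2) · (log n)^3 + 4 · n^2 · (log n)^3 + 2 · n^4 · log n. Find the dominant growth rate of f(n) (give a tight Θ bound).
f(n) ∈ Θ(n^4 · log n)

Compare the terms by growth order. For large n, n^a · (log n)^b dominates n^a' · (log n)^b' iff a > a', or (a = a' and b > b'). Ranking the 4 terms shows the dominant one is 2 · n^4 · log n. Hence f(n) ∈ Θ(n^4 · log n).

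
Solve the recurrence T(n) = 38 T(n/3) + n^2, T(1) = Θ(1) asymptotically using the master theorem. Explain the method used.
T(n) = Θ(n^(log_3 38))

Master theorem: compare f(n) = n^2 to n^(log_3 38) where log_3 38 ≈ 3.311. Since 2 < log_3 38, we have f(n) = O(n^(log_3 38 − ε)) for some ε > 0 — Case 1. Hence T(n) = Θ(n^(log_3 38)).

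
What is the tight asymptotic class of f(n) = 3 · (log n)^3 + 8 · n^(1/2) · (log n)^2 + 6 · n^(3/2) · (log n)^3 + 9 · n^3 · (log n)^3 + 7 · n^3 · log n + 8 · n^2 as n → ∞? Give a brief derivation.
f(n) ∈ Θ(n^3 · (log n)^3)

Compare the terms by growth order. For large n, n^a · (log n)^b dominates n^a' · (log n)^b' iff a > a', or (a = a' and b > b'). Ranking the 6 terms shows the dominant one is 9 · n^3 · (log n)^3. Hence f(n) ∈ Θ(n^3 · (log n)^3).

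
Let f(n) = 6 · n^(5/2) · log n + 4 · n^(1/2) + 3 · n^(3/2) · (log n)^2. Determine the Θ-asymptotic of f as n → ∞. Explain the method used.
f(n) ∈ Θ(n^(5/2) · log n)

Compare the terms by growth order. For large n, n^a · (log n)^b dominates n^a' · (log n)^b' iff a > a', or (a = a' and b > b'). Ranking the 3 terms shows the dominant one is 6 · n^(5/2) · log n. Hence f(n) ∈ Θ(n^(5/2) · log n).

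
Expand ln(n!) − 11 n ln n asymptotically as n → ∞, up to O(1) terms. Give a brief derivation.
ln(n!) − 11 n ln n = −10 n ln n − n + (1/2) ln(2π n) + O(1/n)

Stirling: ln((n)!) = n ln(n) − n + (1/2) ln(2π·n) + O(1/n).
Here n ln(n) = n ln n.
Subtract 11n ln n: leading term is (1 − 11) n ln n = −10 n ln n. The next term is −n. Then the (1/2) ln(2π·n) correction.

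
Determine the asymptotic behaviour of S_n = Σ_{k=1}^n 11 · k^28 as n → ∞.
S_n ~ 11 · n^29 / 29

By integral comparison (Euler-Maclaurin), Σ_{k=1}^n 11 · k^28 = 11 · ∫_0^n x^28 dx + O(n^28) = 11 · n^29/29 + O(n^28). (Equivalently, Faulhaber's formula gives the same leading term.)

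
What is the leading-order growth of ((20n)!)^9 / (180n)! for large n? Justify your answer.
((20n)!)^9/(180n)! ~ ((2π·20n)^(8/2) / 3) · 9^(−9·20n)  →  0

Write N = 20n. Stirling: N! ~ sqrt(2π N)(N/e)^N and (9N)! ~ sqrt(2π·9N)·(9N/e)^(9N).
  (N!)^9/(9N)! ~ (2π N)^(9/2) (N/e)^(9N) / [sqrt(2π·9N) (9N/e)^(9N)]
     = (2π N)^(9/2) / sqrt(2π·9N) · (N/(9N))^(9N)
     = (2π N)^((9−1)/2) / 3 · 9^(−9N).
Since 9^9 > 1, the factor 9^(−9N) decays exponentially, so the ratio → 0. Substituting N = 20n gives the stated form.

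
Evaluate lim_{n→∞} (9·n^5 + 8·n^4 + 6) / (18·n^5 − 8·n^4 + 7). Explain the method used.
lim = 9/18 = 1/2

For large n the leading n^5 terms dominate both numerator and denominator. Dividing top and bottom by n^5, every other term tends to 0, leaving 9/18 = 1/2.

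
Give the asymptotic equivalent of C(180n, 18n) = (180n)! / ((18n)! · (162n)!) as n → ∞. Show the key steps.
C(180n, 18n) ~ (10000000000/387420489)^(18n) · sqrt(5/(9π·18n))

Write N = 18n. Apply Stirling to each factorial:
  (10N)! ~ sqrt(2π·10N) · (10N/e)^(10N),
  N! ~ sqrt(2π N) · (N/e)^N,
  (9N)! ~ sqrt(2π·9N) · (9N/e)^(9N).
The exponential factors combine to (10N)^(10N) / (N^N · (9N)^(9N)) = 10^(10N)/9^(9N) = (10^10/9^9)^N = (10000000000/387420489)^N.
The square-root prefactors combine to sqrt(2π·10N) / (sqrt(2π N)·sqrt(2π·9N)) = sqrt(10 / (2π·9·N)) = sqrt(5/(9π·18n)).
Substituting N = 18n: C(180n, 18n) ~ (10000000000/387420489)^(18n) · sqrt(5/(9π·18n)).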